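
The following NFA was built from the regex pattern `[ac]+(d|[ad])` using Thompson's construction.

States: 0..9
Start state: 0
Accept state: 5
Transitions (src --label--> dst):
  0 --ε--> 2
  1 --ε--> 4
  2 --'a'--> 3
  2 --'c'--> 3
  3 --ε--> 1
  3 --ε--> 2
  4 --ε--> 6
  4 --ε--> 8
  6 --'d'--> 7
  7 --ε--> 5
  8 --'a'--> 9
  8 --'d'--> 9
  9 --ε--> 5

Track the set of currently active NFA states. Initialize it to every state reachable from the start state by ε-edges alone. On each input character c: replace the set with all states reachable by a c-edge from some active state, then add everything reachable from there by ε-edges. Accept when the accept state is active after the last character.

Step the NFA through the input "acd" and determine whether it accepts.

Answer: ACCEPT

Steps:
initial (ε-close {0}): {0,2}
'a' @ 1: {1,2,3,4,6,8}
'c' @ 2: {1,2,3,4,6,8}
'd' @ 3: {5,7,9}  (accept∈set)
after full input: {5,7,9}  (accept=5 in)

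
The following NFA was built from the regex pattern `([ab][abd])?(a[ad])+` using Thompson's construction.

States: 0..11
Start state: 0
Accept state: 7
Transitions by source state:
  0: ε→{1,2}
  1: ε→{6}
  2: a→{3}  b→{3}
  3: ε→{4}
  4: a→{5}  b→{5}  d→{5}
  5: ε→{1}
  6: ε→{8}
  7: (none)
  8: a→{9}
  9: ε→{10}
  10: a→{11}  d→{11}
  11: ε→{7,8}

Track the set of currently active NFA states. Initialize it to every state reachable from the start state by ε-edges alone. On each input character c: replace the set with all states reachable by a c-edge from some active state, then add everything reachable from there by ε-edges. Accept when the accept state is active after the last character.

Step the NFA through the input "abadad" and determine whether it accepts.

Answer: ACCEPT

Steps:
start: ε-closure({0}) = {0,1,2,6,8}
'a' @ 1: {3,4,9,10}
'b' @ 2: {1,5,6,8}
'a' @ 3: {9,10}
'd' @ 4: {7,8,11}  [accepting]
'a' @ 5: {9,10}
'd' @ 6: {7,8,11}  [accepting]
final: {7,8,11}; accept 7 in set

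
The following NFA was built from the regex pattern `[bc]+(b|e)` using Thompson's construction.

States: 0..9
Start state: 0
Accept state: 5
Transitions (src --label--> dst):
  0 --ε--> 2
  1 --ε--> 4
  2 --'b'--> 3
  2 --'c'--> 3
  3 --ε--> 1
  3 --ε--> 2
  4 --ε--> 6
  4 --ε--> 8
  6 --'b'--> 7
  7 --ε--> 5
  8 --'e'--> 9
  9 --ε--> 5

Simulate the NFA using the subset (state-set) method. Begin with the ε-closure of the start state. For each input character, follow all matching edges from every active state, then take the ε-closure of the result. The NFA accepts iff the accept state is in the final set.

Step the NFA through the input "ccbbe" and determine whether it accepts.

S₀ = ε-closure({0}) = {0,2}
'c' @ 1: {1,2,3,4,6,8}
'c' @ 2: {1,2,3,4,6,8}
'b' @ 3: {1,2,3,4,5,6,7,8}  [accepting]
'b' @ 4: {1,2,3,4,5,6,7,8}  [accepting]
'e' @ 5: {5,9}  [accepting]
after full input: {5,9}  (accept=5 in)

Answer: ACCEPT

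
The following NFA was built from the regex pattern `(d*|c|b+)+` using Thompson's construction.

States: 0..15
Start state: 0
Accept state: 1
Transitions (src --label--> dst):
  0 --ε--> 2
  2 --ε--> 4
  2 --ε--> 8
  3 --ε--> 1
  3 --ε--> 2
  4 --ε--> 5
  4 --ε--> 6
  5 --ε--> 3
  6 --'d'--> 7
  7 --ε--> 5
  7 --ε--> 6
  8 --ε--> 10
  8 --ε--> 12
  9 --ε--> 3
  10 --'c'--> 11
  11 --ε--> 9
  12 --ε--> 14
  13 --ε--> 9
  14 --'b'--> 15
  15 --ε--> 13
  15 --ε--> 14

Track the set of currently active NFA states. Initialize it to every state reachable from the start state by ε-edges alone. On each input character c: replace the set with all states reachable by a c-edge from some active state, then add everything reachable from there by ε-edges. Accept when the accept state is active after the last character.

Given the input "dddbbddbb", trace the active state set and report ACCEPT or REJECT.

Answer: ACCEPT

Steps:
start: ε-closure({0}) = {0,1,2,3,4,5,6,8,10,12,14}
'd' @ 1: {1,2,3,4,5,6,7,8,10,12,14}  ✓accept
'd' @ 2: {1,2,3,4,5,6,7,8,10,12,14}  ✓accept
'd' @ 3: {1,2,3,4,5,6,7,8,10,12,14}  ✓accept
'b' @ 4: {1,2,3,4,5,6,8,9,10,12,13,14,15}  ✓accept
'b' @ 5: {1,2,3,4,5,6,8,9,10,12,13,14,15}  ✓accept
'd' @ 6: {1,2,3,4,5,6,7,8,10,12,14}  ✓accept
'd' @ 7: {1,2,3,4,5,6,7,8,10,12,14}  ✓accept
'b' @ 8: {1,2,3,4,5,6,8,9,10,12,13,14,15}  ✓accept
'b' @ 9: {1,2,3,4,5,6,8,9,10,12,13,14,15}  ✓accept
after full input: {1,2,3,4,5,6,8,9,10,12,13,14,15}  (accept=1 in)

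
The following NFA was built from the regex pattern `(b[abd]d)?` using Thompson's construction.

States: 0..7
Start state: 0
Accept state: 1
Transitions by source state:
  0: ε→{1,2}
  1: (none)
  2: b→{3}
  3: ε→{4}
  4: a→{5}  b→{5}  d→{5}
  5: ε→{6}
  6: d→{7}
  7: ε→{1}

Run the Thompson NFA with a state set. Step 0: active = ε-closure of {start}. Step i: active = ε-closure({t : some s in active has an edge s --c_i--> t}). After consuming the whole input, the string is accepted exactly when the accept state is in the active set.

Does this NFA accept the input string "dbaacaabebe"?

Answer: REJECT

Derivation:
S₀ = ε-closure({0}) = {0,1,2}
'd' @ 1: {}  — dead — no transitions
rest 'baacaabebe' ignored (set empty)
end set {} — state 1 not in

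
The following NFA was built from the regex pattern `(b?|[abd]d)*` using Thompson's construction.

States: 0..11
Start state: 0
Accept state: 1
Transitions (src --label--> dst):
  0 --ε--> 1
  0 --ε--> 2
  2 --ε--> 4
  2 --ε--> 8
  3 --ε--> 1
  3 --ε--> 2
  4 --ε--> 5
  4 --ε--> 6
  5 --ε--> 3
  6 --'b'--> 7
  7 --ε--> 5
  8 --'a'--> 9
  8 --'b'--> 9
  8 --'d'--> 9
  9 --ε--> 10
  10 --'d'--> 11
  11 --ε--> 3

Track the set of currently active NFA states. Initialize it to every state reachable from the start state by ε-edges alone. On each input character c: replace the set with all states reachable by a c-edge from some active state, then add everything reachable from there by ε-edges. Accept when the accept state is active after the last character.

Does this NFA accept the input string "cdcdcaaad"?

Answer: REJECT

Trace:
initial (ε-close {0}): {0,1,2,3,4,5,6,8}
'c' @ 1: {}  — no active states
rest 'dcdcaaad' ignored (set empty)
end set {} — state 1 not in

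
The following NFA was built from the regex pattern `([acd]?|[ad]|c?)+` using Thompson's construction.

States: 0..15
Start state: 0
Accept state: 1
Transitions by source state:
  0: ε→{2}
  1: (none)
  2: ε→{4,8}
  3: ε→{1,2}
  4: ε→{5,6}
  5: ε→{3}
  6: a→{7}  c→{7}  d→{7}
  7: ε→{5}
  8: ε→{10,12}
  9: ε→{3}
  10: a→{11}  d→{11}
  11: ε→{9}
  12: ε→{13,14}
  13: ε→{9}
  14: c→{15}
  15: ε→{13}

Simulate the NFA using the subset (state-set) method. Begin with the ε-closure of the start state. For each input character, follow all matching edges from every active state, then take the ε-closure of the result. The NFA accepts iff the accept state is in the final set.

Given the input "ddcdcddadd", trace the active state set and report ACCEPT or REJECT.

Answer: ACCEPT

Trace:
initial (ε-close {0}): {0,1,2,3,4,5,6,8,9,10,12,13,14}
'd' @ 1: {1,2,3,4,5,6,7,8,9,10,11,12,13,14}  ✓accept
'd' @ 2: {1,2,3,4,5,6,7,8,9,10,11,12,13,14}  ✓accept
'c' @ 3: {1,2,3,4,5,6,7,8,9,10,12,13,14,15}  ✓accept
'd' @ 4: {1,2,3,4,5,6,7,8,9,10,11,12,13,14}  ✓accept
'c' @ 5: {1,2,3,4,5,6,7,8,9,10,12,13,14,15}  ✓accept
'd' @ 6: {1,2,3,4,5,6,7,8,9,10,11,12,13,14}  ✓accept
'd' @ 7: {1,2,3,4,5,6,7,8,9,10,11,12,13,14}  ✓accept
'a' @ 8: {1,2,3,4,5,6,7,8,9,10,11,12,13,14}  ✓accept
'd' @ 9: {1,2,3,4,5,6,7,8,9,10,11,12,13,14}  ✓accept
'd' @ 10: {1,2,3,4,5,6,7,8,9,10,11,12,13,14}  ✓accept
after full input: {1,2,3,4,5,6,7,8,9,10,11,12,13,14}  (accept=1 in)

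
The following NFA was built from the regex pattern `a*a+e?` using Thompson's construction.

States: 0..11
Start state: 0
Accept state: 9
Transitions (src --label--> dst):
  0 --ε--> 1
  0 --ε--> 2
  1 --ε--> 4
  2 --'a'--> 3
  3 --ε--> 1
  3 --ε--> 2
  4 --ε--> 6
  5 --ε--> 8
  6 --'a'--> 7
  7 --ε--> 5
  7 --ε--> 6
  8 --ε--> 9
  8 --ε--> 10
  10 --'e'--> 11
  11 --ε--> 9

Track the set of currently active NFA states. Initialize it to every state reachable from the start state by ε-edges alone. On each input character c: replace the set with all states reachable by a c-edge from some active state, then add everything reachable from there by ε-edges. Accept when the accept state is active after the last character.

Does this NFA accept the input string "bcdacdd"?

start: ε-closure({0}) = {0,1,2,4,6}
'b' @ 1: {}  — dead — no transitions
rest 'cdacdd' ignored (set empty)
final: {}; accept 9 not in set

Answer: REJECT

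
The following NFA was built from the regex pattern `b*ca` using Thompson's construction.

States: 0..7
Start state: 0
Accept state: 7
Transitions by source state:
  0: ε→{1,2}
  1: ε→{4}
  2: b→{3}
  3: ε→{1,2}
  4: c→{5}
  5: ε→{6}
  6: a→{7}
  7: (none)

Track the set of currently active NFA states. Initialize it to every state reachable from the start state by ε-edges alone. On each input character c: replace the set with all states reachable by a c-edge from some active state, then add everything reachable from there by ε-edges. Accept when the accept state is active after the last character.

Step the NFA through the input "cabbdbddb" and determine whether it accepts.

Answer: REJECT

Trace:
S₀ = ε-closure({0}) = {0,1,2,4}
'c' @ 1: {5,6}
'a' @ 2: {7}  ✓accept
'b' @ 3: {}  — no active states
rest 'bdbddb' ignored (set empty)
end set {} — state 7 not in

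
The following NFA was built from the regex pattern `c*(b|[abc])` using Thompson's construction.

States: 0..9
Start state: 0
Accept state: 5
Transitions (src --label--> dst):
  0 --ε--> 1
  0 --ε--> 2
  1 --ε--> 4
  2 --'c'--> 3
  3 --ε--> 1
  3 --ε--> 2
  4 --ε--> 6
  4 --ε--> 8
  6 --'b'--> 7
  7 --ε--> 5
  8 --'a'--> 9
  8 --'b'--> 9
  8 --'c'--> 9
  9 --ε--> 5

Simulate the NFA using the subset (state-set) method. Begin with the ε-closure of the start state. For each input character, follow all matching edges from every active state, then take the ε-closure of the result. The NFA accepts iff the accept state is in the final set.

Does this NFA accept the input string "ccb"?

start: ε-closure({0}) = {0,1,2,4,6,8}
'c' @ 1: {1,2,3,4,5,6,8,9}  (accept∈set)
'c' @ 2: {1,2,3,4,5,6,8,9}  (accept∈set)
'b' @ 3: {5,7,9}  (accept∈set)
after full input: {5,7,9}  (accept=5 in)

Answer: ACCEPT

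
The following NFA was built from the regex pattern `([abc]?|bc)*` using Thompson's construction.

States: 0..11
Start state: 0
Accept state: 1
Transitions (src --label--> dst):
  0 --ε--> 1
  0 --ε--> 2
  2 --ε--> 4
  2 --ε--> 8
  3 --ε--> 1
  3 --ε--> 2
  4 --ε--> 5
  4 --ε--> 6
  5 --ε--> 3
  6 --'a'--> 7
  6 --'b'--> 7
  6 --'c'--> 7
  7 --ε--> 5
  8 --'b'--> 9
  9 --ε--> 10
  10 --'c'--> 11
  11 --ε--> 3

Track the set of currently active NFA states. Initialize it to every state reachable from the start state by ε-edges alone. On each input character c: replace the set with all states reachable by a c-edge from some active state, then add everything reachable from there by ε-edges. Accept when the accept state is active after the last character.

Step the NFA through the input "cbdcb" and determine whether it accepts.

start: ε-closure({0}) = {0,1,2,3,4,5,6,8}
'c' @ 1: {1,2,3,4,5,6,7,8}  [accepting]
'b' @ 2: {1,2,3,4,5,6,7,8,9,10}  [accepting]
'd' @ 3: {}  — state set empty
rest 'cb' ignored (set empty)
end set {} — state 1 not in

Answer: REJECT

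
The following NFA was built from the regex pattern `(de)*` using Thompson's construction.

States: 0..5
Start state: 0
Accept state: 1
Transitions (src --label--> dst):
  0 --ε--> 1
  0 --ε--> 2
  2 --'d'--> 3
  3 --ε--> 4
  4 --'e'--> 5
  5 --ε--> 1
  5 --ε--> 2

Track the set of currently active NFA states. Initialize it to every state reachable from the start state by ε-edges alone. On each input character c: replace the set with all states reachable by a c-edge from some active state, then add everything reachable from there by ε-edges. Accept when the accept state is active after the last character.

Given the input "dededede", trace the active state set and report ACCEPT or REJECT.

start: ε-closure({0}) = {0,1,2}
'd' @ 1: {3,4}
'e' @ 2: {1,2,5}  ✓accept
'd' @ 3: {3,4}
'e' @ 4: {1,2,5}  ✓accept
'd' @ 5: {3,4}
'e' @ 6: {1,2,5}  ✓accept
'd' @ 7: {3,4}
'e' @ 8: {1,2,5}  ✓accept
end set {1,2,5} — state 1 in

Answer: ACCEPT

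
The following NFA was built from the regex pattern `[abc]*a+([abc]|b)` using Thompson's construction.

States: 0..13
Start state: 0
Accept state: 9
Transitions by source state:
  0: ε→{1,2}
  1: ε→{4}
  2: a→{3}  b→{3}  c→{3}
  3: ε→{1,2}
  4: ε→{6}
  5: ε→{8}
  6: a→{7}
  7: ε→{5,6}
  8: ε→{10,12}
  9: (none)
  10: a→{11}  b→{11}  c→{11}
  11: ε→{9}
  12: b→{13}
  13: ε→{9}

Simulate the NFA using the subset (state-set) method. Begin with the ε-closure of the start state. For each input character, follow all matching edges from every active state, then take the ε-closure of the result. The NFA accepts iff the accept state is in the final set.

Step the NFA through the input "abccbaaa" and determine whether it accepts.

S₀ = ε-closure({0}) = {0,1,2,4,6}
'a' @ 1: {1,2,3,4,5,6,7,8,10,12}
'b' @ 2: {1,2,3,4,6,9,11,13}  (accept∈set)
'c' @ 3: {1,2,3,4,6}
'c' @ 4: {1,2,3,4,6}
'b' @ 5: {1,2,3,4,6}
'a' @ 6: {1,2,3,4,5,6,7,8,10,12}
'a' @ 7: {1,2,3,4,5,6,7,8,9,10,11,12}  (accept∈set)
'a' @ 8: {1,2,3,4,5,6,7,8,9,10,11,12}  (accept∈set)
end set {1,2,3,4,5,6,7,8,9,10,11,12} — state 9 in

Answer: ACCEPT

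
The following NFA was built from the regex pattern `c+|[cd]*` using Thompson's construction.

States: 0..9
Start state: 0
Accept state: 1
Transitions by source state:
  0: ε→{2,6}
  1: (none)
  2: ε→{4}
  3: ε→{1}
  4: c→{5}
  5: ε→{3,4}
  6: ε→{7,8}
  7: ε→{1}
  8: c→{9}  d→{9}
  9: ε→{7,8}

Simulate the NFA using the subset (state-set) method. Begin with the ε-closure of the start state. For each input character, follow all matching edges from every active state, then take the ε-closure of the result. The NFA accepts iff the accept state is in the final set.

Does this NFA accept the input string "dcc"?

start: ε-closure({0}) = {0,1,2,4,6,7,8}
'd' @ 1: {1,7,8,9}  [accepting]
'c' @ 2: {1,7,8,9}  [accepting]
'c' @ 3: {1,7,8,9}  [accepting]
final: {1,7,8,9}; accept 1 in set

Answer: ACCEPT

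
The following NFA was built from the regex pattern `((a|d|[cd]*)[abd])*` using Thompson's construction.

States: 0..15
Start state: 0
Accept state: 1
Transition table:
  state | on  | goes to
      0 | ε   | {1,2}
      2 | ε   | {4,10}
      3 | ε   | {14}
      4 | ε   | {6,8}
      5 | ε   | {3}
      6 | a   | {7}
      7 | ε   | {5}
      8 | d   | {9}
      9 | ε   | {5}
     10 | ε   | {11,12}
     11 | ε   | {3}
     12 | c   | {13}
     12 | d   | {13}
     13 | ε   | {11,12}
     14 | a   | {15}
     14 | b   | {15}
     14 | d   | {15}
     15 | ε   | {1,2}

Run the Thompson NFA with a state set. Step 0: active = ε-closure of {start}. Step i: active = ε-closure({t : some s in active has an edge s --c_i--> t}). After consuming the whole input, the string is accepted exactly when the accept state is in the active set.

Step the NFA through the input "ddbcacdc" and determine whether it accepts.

start: ε-closure({0}) = {0,1,2,3,4,6,8,10,11,12,14}
'd' @ 1: {1,2,3,4,5,6,8,9,10,11,12,13,14,15}  ✓accept
'd' @ 2: {1,2,3,4,5,6,8,9,10,11,12,13,14,15}  ✓accept
'b' @ 3: {1,2,3,4,6,8,10,11,12,14,15}  ✓accept
'c' @ 4: {3,11,12,13,14}
'a' @ 5: {1,2,3,4,6,8,10,11,12,14,15}  ✓accept
'c' @ 6: {3,11,12,13,14}
'd' @ 7: {1,2,3,4,6,8,10,11,12,13,14,15}  ✓accept
'c' @ 8: {3,11,12,13,14}
final: {3,11,12,13,14}; accept 1 not in set

Answer: REJECT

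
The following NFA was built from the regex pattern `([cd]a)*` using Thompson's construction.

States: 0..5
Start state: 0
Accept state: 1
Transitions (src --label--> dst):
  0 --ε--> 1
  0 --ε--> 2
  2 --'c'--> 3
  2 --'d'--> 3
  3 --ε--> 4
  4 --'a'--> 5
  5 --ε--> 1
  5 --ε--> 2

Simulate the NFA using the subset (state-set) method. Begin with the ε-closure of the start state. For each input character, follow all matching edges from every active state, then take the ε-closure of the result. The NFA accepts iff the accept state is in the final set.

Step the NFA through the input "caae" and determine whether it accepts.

S₀ = ε-closure({0}) = {0,1,2}
'c' @ 1: {3,4}
'a' @ 2: {1,2,5}  (accept∈set)
'a' @ 3: {}  — no active states
rest 'e' ignored (set empty)
final: {}; accept 1 not in set

Answer: REJECT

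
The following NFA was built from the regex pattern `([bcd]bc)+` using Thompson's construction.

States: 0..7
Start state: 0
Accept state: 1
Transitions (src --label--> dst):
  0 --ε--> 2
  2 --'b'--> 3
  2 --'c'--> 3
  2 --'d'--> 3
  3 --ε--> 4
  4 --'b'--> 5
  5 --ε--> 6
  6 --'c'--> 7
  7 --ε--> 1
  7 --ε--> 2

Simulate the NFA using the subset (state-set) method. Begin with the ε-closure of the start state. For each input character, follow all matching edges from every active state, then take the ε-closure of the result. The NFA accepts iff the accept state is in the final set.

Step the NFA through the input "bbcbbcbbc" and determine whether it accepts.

Answer: ACCEPT

Trace:
S₀ = ε-closure({0}) = {0,2}
'b' @ 1: {3,4}
'b' @ 2: {5,6}
'c' @ 3: {1,2,7}  [accepting]
'b' @ 4: {3,4}
'b' @ 5: {5,6}
'c' @ 6: {1,2,7}  [accepting]
'b' @ 7: {3,4}
'b' @ 8: {5,6}
'c' @ 9: {1,2,7}  [accepting]
final: {1,2,7}; accept 1 in set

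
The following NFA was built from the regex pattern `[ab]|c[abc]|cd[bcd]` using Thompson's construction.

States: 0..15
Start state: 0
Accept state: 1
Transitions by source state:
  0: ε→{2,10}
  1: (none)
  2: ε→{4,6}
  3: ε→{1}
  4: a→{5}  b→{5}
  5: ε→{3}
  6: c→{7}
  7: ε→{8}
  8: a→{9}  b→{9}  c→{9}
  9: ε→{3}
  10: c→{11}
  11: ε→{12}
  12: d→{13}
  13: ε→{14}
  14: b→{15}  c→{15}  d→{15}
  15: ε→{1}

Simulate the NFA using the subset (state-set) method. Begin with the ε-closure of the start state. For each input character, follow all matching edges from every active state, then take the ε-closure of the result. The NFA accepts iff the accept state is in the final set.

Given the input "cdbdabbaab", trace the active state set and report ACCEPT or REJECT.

Answer: REJECT

Derivation:
start: ε-closure({0}) = {0,2,4,6,10}
'c' @ 1: {7,8,11,12}
'd' @ 2: {13,14}
'b' @ 3: {1,15}  [accepting]
'd' @ 4: {}  — state set empty
rest 'abbaab' ignored (set empty)
after full input: {}  (accept=1 not in)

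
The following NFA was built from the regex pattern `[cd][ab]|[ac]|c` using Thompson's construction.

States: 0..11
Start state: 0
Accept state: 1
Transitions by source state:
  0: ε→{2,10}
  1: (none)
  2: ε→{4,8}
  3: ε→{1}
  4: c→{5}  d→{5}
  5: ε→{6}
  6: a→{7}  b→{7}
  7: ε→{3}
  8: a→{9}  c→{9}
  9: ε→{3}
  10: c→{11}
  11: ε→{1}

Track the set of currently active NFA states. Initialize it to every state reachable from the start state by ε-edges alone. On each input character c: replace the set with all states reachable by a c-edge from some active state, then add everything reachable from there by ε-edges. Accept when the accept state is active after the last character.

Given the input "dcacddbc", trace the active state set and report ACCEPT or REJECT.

S₀ = ε-closure({0}) = {0,2,4,8,10}
'd' @ 1: {5,6}
'c' @ 2: {}  — dead — no transitions
rest 'acddbc' ignored (set empty)
final: {}; accept 1 not in set

Answer: REJECT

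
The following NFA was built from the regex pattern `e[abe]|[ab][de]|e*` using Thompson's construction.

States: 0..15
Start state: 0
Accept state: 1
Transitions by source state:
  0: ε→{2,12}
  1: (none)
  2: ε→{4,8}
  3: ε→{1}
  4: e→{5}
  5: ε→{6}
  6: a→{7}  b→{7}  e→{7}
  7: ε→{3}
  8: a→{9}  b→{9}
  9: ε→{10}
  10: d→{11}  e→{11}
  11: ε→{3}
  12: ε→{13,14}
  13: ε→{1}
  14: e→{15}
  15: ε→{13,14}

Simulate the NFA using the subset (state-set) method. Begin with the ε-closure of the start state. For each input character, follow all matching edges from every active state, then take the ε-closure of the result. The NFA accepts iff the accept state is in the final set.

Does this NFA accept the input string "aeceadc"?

S₀ = ε-closure({0}) = {0,1,2,4,8,12,13,14}
'a' @ 1: {9,10}
'e' @ 2: {1,3,11}  ✓accept
'c' @ 3: {}  — dead — no transitions
rest 'eadc' ignored (set empty)
end set {} — state 1 not in

Answer: REJECT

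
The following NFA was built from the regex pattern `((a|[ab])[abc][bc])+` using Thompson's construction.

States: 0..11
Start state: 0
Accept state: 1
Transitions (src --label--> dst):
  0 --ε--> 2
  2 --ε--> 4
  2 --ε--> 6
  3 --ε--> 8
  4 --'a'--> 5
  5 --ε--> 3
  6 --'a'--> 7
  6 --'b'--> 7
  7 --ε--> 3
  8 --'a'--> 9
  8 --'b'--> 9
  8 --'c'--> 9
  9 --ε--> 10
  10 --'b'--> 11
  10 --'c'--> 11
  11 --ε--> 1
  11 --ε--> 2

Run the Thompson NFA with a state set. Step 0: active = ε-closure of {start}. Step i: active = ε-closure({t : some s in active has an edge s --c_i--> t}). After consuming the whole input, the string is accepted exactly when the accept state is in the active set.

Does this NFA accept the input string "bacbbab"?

Answer: REJECT

Derivation:
S₀ = ε-closure({0}) = {0,2,4,6}
'b' @ 1: {3,7,8}
'a' @ 2: {9,10}
'c' @ 3: {1,2,4,6,11}  (accept∈set)
'b' @ 4: {3,7,8}
'b' @ 5: {9,10}
'a' @ 6: {}  — state set empty
rest 'b' ignored (set empty)
final: {}; accept 1 not in set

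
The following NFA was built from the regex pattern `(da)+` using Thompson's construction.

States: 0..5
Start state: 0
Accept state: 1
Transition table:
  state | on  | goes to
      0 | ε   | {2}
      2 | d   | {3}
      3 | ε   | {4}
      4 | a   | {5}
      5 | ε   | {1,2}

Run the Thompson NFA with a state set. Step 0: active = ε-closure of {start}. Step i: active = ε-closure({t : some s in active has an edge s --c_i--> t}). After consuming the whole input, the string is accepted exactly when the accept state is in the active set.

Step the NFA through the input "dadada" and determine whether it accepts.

Answer: ACCEPT

Steps:
S₀ = ε-closure({0}) = {0,2}
'd' @ 1: {3,4}
'a' @ 2: {1,2,5}  ✓accept
'd' @ 3: {3,4}
'a' @ 4: {1,2,5}  ✓accept
'd' @ 5: {3,4}
'a' @ 6: {1,2,5}  ✓accept
final: {1,2,5}; accept 1 in set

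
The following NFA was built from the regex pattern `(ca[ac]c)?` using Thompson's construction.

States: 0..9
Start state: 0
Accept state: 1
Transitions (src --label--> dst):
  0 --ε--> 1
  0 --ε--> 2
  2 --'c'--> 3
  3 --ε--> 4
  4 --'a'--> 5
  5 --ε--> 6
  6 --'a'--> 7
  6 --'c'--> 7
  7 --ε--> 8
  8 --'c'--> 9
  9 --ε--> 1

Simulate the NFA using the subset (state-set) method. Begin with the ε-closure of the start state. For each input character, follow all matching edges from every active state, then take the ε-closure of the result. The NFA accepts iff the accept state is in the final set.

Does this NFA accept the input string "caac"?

Answer: ACCEPT

Derivation:
start: ε-closure({0}) = {0,1,2}
'c' @ 1: {3,4}
'a' @ 2: {5,6}
'a' @ 3: {7,8}
'c' @ 4: {1,9}  ✓accept
after full input: {1,9}  (accept=1 in)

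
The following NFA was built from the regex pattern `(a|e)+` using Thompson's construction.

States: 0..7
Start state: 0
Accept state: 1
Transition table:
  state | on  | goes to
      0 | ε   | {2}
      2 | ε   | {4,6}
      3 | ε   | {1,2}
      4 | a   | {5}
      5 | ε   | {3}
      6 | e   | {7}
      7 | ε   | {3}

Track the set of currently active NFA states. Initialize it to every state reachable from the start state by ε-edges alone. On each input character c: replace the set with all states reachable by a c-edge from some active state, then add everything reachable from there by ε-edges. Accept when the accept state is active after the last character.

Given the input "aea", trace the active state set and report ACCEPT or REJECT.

initial (ε-close {0}): {0,2,4,6}
'a' @ 1: {1,2,3,4,5,6}  ✓accept
'e' @ 2: {1,2,3,4,6,7}  ✓accept
'a' @ 3: {1,2,3,4,5,6}  ✓accept
after full input: {1,2,3,4,5,6}  (accept=1 in)

Answer: ACCEPT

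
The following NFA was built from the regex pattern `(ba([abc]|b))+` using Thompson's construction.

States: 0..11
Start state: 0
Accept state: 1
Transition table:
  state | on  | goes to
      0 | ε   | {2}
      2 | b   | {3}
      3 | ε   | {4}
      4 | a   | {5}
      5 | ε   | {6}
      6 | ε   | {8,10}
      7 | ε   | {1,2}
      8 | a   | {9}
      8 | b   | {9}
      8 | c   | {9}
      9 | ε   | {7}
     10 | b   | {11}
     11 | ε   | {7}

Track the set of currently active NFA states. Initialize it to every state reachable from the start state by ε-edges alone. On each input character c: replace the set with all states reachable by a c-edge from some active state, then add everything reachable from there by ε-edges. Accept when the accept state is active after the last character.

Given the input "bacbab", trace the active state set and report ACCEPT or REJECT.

S₀ = ε-closure({0}) = {0,2}
'b' @ 1: {3,4}
'a' @ 2: {5,6,8,10}
'c' @ 3: {1,2,7,9}  [accepting]
'b' @ 4: {3,4}
'a' @ 5: {5,6,8,10}
'b' @ 6: {1,2,7,9,11}  [accepting]
after full input: {1,2,7,9,11}  (accept=1 in)

Answer: ACCEPT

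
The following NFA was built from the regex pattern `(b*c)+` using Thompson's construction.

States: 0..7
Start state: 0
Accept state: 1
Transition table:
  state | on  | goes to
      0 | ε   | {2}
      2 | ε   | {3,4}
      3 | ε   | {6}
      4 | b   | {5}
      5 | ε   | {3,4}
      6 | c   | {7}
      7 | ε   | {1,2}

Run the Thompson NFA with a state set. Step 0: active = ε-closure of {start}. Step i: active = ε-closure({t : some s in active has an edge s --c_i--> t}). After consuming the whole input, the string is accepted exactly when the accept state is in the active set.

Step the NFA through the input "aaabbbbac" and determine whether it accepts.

start: ε-closure({0}) = {0,2,3,4,6}
'a' @ 1: {}  — state set empty
rest 'aabbbbac' ignored (set empty)
after full input: {}  (accept=1 not in)

Answer: REJECT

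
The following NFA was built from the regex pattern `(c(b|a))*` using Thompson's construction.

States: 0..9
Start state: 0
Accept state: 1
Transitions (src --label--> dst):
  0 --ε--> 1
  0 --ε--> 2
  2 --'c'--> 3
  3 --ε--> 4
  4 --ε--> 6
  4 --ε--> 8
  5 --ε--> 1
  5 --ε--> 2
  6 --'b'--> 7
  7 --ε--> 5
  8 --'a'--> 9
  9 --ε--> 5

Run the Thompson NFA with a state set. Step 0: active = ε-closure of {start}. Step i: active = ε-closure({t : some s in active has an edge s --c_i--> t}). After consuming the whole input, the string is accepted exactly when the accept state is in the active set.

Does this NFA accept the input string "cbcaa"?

S₀ = ε-closure({0}) = {0,1,2}
'c' @ 1: {3,4,6,8}
'b' @ 2: {1,2,5,7}  (accept∈set)
'c' @ 3: {3,4,6,8}
'a' @ 4: {1,2,5,9}  (accept∈set)
'a' @ 5: {}  — dead — no transitions
after full input: {}  (accept=1 not in)

Answer: REJECT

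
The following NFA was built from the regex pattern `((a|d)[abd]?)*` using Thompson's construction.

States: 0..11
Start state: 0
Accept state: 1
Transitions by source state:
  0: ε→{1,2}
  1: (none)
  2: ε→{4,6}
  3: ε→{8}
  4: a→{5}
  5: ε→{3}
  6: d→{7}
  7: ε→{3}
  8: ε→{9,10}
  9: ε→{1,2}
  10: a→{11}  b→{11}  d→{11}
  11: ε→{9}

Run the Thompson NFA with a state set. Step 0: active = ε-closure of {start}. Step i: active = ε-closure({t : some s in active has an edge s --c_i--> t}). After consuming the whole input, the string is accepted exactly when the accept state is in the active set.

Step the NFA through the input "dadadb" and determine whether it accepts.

Answer: ACCEPT

Derivation:
start: ε-closure({0}) = {0,1,2,4,6}
'd' @ 1: {1,2,3,4,6,7,8,9,10}  (accept∈set)
'a' @ 2: {1,2,3,4,5,6,8,9,10,11}  (accept∈set)
'd' @ 3: {1,2,3,4,6,7,8,9,10,11}  (accept∈set)
'a' @ 4: {1,2,3,4,5,6,8,9,10,11}  (accept∈set)
'd' @ 5: {1,2,3,4,6,7,8,9,10,11}  (accept∈set)
'b' @ 6: {1,2,4,6,9,11}  (accept∈set)
final: {1,2,4,6,9,11}; accept 1 in set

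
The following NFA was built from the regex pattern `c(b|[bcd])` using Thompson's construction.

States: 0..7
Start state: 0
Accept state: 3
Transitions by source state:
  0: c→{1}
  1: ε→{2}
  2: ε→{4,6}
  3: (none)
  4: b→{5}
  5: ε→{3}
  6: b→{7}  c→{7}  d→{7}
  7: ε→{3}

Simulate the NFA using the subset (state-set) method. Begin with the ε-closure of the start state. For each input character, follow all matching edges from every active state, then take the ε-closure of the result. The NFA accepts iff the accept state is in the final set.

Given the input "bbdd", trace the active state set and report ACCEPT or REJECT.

start: ε-closure({0}) = {0}
'b' @ 1: {}  — state set empty
rest 'bdd' ignored (set empty)
end set {} — state 3 not in

Answer: REJECT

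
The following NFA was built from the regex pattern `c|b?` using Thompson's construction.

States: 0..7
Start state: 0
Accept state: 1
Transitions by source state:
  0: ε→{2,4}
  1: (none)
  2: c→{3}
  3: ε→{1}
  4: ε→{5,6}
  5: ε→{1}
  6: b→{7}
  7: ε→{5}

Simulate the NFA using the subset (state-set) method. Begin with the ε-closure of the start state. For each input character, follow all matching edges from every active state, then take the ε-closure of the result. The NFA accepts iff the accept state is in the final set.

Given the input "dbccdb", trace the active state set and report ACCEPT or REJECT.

initial (ε-close {0}): {0,1,2,4,5,6}
'd' @ 1: {}  — state set empty
rest 'bccdb' ignored (set empty)
final: {}; accept 1 not in set

Answer: REJECT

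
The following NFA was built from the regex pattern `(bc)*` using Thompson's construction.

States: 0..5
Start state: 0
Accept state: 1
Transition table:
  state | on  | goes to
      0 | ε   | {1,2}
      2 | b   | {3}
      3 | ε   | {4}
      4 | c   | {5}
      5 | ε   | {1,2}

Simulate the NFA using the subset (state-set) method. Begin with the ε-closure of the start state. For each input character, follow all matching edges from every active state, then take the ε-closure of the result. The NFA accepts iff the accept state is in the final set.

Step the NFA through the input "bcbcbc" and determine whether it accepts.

start: ε-closure({0}) = {0,1,2}
'b' @ 1: {3,4}
'c' @ 2: {1,2,5}  [accepting]
'b' @ 3: {3,4}
'c' @ 4: {1,2,5}  [accepting]
'b' @ 5: {3,4}
'c' @ 6: {1,2,5}  [accepting]
end set {1,2,5} — state 1 in

Answer: ACCEPT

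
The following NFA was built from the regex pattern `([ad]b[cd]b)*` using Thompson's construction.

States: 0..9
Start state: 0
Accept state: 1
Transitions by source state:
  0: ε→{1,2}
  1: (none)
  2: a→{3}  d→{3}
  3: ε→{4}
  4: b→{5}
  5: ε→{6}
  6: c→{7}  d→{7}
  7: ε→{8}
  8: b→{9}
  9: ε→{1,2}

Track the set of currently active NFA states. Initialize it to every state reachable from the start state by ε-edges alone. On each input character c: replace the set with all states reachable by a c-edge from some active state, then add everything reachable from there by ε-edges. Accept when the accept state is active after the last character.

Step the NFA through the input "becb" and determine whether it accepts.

Answer: REJECT

Trace:
S₀ = ε-closure({0}) = {0,1,2}
'b' @ 1: {}  — dead — no transitions
rest 'ecb' ignored (set empty)
end set {} — state 1 not in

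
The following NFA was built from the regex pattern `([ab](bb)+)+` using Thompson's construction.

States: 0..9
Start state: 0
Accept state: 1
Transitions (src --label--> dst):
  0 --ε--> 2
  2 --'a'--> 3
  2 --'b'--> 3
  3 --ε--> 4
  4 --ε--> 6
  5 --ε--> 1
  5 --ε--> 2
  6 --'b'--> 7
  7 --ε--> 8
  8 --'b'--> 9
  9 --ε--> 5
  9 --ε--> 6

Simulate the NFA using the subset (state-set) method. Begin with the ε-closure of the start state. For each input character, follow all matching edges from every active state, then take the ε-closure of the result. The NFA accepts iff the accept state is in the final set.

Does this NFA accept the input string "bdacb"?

Answer: REJECT

Derivation:
initial (ε-close {0}): {0,2}
'b' @ 1: {3,4,6}
'd' @ 2: {}  — dead — no transitions
rest 'acb' ignored (set empty)
after full input: {}  (accept=1 not in)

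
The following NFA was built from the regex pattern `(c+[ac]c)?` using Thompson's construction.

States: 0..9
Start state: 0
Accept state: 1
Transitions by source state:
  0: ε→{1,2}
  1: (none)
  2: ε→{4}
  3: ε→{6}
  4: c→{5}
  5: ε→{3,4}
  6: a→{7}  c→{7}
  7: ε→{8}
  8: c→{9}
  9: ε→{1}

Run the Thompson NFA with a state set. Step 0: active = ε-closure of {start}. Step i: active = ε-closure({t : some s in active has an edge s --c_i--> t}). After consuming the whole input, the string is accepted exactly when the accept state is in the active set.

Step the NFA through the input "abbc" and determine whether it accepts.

Answer: REJECT

Derivation:
S₀ = ε-closure({0}) = {0,1,2,4}
'a' @ 1: {}  — no active states
rest 'bbc' ignored (set empty)
after full input: {}  (accept=1 not in)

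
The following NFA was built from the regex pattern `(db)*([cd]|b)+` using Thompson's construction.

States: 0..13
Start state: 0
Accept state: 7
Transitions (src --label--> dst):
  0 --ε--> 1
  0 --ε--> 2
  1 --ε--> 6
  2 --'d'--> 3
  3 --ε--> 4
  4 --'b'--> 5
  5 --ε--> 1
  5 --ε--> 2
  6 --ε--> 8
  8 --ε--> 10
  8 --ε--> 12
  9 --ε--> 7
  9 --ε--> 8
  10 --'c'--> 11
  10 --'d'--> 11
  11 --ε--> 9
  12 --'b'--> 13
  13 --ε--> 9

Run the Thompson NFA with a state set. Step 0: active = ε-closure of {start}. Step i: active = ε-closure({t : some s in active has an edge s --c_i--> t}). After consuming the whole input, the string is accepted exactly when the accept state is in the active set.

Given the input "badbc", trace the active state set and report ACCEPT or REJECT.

Answer: REJECT

Trace:
initial (ε-close {0}): {0,1,2,6,8,10,12}
'b' @ 1: {7,8,9,10,12,13}  (accept∈set)
'a' @ 2: {}  — state set empty
rest 'dbc' ignored (set empty)
after full input: {}  (accept=7 not in)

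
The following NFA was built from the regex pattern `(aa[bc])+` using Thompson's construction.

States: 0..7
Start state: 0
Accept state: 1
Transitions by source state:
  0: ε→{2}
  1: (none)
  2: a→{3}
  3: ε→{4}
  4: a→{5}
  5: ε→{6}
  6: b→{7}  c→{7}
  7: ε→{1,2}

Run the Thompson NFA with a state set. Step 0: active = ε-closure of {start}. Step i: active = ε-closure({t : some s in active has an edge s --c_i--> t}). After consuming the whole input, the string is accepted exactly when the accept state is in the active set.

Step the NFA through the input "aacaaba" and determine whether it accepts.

Answer: REJECT

Derivation:
initial (ε-close {0}): {0,2}
'a' @ 1: {3,4}
'a' @ 2: {5,6}
'c' @ 3: {1,2,7}  (accept∈set)
'a' @ 4: {3,4}
'a' @ 5: {5,6}
'b' @ 6: {1,2,7}  (accept∈set)
'a' @ 7: {3,4}
end set {3,4} — state 1 not in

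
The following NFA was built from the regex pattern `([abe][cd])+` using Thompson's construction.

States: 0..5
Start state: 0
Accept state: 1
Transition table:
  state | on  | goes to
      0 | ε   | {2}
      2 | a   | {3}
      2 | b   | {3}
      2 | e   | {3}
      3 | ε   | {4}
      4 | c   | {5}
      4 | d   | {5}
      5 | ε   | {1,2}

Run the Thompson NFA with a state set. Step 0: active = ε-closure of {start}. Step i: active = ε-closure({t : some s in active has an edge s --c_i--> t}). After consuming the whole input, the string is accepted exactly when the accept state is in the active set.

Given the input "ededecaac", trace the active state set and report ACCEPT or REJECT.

S₀ = ε-closure({0}) = {0,2}
'e' @ 1: {3,4}
'd' @ 2: {1,2,5}  ✓accept
'e' @ 3: {3,4}
'd' @ 4: {1,2,5}  ✓accept
'e' @ 5: {3,4}
'c' @ 6: {1,2,5}  ✓accept
'a' @ 7: {3,4}
'a' @ 8: {}  — state set empty
rest 'c' ignored (set empty)
end set {} — state 1 not in

Answer: REJECT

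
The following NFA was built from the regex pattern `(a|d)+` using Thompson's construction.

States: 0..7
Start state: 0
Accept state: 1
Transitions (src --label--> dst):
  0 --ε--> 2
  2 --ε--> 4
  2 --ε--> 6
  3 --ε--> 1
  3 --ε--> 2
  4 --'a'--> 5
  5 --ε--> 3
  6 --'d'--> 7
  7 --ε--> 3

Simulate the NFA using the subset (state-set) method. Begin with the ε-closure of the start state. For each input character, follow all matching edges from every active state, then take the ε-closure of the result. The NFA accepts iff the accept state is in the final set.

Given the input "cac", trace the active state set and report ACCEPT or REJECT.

S₀ = ε-closure({0}) = {0,2,4,6}
'c' @ 1: {}  — state set empty
rest 'ac' ignored (set empty)
after full input: {}  (accept=1 not in)

Answer: REJECT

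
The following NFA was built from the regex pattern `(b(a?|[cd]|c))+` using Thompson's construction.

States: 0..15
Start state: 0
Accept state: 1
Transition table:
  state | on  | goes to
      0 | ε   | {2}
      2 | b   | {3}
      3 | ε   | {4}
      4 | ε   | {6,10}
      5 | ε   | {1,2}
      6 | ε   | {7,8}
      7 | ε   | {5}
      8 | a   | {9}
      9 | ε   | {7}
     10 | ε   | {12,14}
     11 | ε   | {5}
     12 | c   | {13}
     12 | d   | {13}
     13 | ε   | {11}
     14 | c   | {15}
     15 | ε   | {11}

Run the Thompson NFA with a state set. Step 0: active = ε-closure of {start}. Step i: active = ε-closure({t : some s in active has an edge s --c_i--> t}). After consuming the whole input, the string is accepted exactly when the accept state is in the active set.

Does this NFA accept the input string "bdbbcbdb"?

initial (ε-close {0}): {0,2}
'b' @ 1: {1,2,3,4,5,6,7,8,10,12,14}  ✓accept
'd' @ 2: {1,2,5,11,13}  ✓accept
'b' @ 3: {1,2,3,4,5,6,7,8,10,12,14}  ✓accept
'b' @ 4: {1,2,3,4,5,6,7,8,10,12,14}  ✓accept
'c' @ 5: {1,2,5,11,13,15}  ✓accept
'b' @ 6: {1,2,3,4,5,6,7,8,10,12,14}  ✓accept
'd' @ 7: {1,2,5,11,13}  ✓accept
'b' @ 8: {1,2,3,4,5,6,7,8,10,12,14}  ✓accept
after full input: {1,2,3,4,5,6,7,8,10,12,14}  (accept=1 in)

Answer: ACCEPT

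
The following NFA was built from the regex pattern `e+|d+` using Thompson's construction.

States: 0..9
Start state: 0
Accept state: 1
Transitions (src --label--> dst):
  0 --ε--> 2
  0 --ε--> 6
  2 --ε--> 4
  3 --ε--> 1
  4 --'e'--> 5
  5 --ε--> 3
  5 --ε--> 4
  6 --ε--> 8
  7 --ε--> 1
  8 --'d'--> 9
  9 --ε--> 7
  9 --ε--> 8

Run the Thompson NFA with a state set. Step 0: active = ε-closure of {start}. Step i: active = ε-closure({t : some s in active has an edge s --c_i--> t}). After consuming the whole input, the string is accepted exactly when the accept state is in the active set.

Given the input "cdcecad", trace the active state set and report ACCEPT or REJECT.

Answer: REJECT

Trace:
S₀ = ε-closure({0}) = {0,2,4,6,8}
'c' @ 1: {}  — dead — no transitions
rest 'dcecad' ignored (set empty)
after full input: {}  (accept=1 not in)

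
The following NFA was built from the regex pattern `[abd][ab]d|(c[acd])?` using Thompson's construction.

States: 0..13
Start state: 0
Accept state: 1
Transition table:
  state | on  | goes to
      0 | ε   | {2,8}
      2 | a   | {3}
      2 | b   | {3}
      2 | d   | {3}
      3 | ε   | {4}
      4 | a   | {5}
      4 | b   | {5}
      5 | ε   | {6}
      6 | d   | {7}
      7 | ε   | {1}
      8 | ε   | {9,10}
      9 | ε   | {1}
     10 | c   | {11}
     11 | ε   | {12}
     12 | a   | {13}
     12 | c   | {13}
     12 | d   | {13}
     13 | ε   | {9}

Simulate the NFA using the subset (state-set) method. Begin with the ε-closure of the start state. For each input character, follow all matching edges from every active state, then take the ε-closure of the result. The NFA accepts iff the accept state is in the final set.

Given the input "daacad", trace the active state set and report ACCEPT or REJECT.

S₀ = ε-closure({0}) = {0,1,2,8,9,10}
'd' @ 1: {3,4}
'a' @ 2: {5,6}
'a' @ 3: {}  — no active states
rest 'cad' ignored (set empty)
final: {}; accept 1 not in set

Answer: REJECT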